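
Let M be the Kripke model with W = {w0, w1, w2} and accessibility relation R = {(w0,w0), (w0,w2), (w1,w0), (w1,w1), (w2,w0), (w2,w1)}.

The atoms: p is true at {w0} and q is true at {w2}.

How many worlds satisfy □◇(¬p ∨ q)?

w0: successors {w0, w2}; ◇(¬p ∨ q) there: w0:T, w2:T. ✓
w1: successors {w0, w1}; ◇(¬p ∨ q) there: w0:T, w1:T. ✓
w2: successors {w0, w1}; ◇(¬p ∨ q) there: w0:T, w1:T. ✓
Satisfying worlds: {w0, w1, w2}.

3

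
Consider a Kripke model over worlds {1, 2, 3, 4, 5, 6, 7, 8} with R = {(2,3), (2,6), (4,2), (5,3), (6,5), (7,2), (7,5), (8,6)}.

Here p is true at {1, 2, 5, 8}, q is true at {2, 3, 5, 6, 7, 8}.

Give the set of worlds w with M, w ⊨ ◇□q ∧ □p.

1: ◇□q is F, □p is T. ✗
2: ◇□q is T, □p is F. ✗
3: ◇□q is F, □p is T. ✗
4: ◇□q is T, □p is T. ✓
5: ◇□q is T, □p is F. ✗
6: ◇□q is T, □p is T. ✓
7: ◇□q is T, □p is T. ✓
8: ◇□q is T, □p is F. ✗

{4, 6, 7}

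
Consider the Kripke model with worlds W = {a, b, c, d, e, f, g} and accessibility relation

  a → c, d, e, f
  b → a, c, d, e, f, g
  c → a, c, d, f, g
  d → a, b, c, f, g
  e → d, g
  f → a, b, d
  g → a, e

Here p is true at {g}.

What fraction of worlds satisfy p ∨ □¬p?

3/7

a: p is F, □¬p is T. ✓
b: p is F, □¬p is F. ✗
c: p is F, □¬p is F. ✗
d: p is F, □¬p is F. ✗
e: p is F, □¬p is F. ✗
f: p is F, □¬p is T. ✓
g: p is T, □¬p is T. ✓
That's 3 of 7 worlds, so 3/7.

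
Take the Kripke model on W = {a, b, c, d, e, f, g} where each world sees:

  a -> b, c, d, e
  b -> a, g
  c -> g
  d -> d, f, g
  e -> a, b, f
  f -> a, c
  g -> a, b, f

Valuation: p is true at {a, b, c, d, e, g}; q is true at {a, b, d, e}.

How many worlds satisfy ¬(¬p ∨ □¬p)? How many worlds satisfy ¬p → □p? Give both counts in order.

6 and 7

For ¬(¬p ∨ □¬p):
a: ¬p ∨ □¬p is F. ✓
b: ¬p ∨ □¬p is F. ✓
c: ¬p ∨ □¬p is F. ✓
d: ¬p ∨ □¬p is F. ✓
e: ¬p ∨ □¬p is F. ✓
f: ¬p ∨ □¬p is T. ✗
g: ¬p ∨ □¬p is F. ✓
— 6 worlds.
For ¬p → □p:
a: ¬p is F, □p is T. ✓
b: ¬p is F, □p is T. ✓
c: ¬p is F, □p is T. ✓
d: ¬p is F, □p is F. ✓
e: ¬p is F, □p is F. ✓
f: ¬p is T, □p is T. ✓
g: ¬p is F, □p is F. ✓
— 7 worlds.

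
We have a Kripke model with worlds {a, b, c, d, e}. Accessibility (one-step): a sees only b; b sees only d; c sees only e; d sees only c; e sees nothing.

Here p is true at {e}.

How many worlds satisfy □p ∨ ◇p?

2

a: □p is F, ◇p is F. ✗
b: □p is F, ◇p is F. ✗
c: □p is T, ◇p is T. ✓
d: □p is F, ◇p is F. ✗
e: □p is T, ◇p is F. ✓
Satisfying worlds: {c, e}.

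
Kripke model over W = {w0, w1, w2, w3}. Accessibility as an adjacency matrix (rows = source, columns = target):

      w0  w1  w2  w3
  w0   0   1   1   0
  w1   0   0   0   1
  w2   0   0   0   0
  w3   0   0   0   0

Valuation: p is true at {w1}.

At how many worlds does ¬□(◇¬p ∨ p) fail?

w0: □(◇¬p ∨ p) is F. ✓
w1: □(◇¬p ∨ p) is F. ✓
w2: □(◇¬p ∨ p) is T. ✗
w3: □(◇¬p ∨ p) is T. ✗
Satisfying worlds: {w0, w1}.
So ¬□(◇¬p ∨ p) fails at the other 2 worlds.

2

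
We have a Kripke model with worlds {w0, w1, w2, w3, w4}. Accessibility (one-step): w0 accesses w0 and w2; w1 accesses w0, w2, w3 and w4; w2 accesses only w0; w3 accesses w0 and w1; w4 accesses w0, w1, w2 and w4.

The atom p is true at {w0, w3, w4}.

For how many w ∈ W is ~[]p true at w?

w0: []p is F. ✓
w1: []p is F. ✓
w2: []p is T. ✗
w3: []p is F. ✓
w4: []p is F. ✓
Satisfying worlds: {w0, w1, w3, w4}.

4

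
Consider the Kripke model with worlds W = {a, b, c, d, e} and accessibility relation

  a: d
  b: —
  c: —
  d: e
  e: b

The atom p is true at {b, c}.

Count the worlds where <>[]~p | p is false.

1

a: <>[]~p is T, p is F. ✓
b: <>[]~p is F, p is T. ✓
c: <>[]~p is F, p is T. ✓
d: <>[]~p is F, p is F. ✗
e: <>[]~p is T, p is F. ✓
Satisfying worlds: {a, b, c, e}.
So <>[]~p | p fails at the other 1 world.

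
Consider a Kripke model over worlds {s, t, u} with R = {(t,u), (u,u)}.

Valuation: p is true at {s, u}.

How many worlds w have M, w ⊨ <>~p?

s: no successors, so <>~p fails. ✗
t: successors {u}; ~p there: u:F. ✗
u: successors {u}; ~p there: u:F. ✗
Satisfying worlds: ∅.

0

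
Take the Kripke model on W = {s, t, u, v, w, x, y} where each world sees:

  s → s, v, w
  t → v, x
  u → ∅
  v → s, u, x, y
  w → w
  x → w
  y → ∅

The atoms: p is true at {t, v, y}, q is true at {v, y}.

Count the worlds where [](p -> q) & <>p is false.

4

s: [](p -> q) is T, <>p is T. ✓
t: [](p -> q) is T, <>p is T. ✓
u: [](p -> q) is T, <>p is F. ✗
v: [](p -> q) is T, <>p is T. ✓
w: [](p -> q) is T, <>p is F. ✗
x: [](p -> q) is T, <>p is F. ✗
y: [](p -> q) is T, <>p is F. ✗
Satisfying worlds: {s, t, v}.
So [](p -> q) & <>p fails at the other 4 worlds.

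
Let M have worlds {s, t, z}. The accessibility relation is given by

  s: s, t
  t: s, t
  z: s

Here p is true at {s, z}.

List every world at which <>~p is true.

s: successors {s, t}; ~p there: s:F, t:T. ✓
t: successors {s, t}; ~p there: s:F, t:T. ✓
z: successors {s}; ~p there: s:F. ✗

{s, t}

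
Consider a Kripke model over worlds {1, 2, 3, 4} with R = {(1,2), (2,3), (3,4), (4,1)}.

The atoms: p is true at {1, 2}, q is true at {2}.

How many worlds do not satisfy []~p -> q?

1: []~p is F, q is F. ✓
2: []~p is T, q is T. ✓
3: []~p is T, q is F. ✗
4: []~p is F, q is F. ✓
Satisfying worlds: {1, 2, 4}.
So []~p -> q fails at the other 1 world.

1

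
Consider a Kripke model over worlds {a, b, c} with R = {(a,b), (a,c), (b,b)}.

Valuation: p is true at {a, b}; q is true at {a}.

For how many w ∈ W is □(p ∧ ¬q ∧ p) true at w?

a: successors {b, c}; p ∧ ¬q ∧ p there: b:T, c:F. ✗
b: successors {b}; p ∧ ¬q ∧ p there: b:T. ✓
c: no successors, so □(p ∧ ¬q ∧ p) holds vacuously. ✓
Satisfying worlds: {b, c}.

2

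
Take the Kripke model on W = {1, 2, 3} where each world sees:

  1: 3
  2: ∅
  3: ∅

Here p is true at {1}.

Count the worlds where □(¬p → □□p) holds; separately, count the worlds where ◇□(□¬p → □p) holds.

For □(¬p → □□p):
1: successors {3}; ¬p → □□p there: 3:T. ✓
2: no successors, so □(¬p → □□p) holds vacuously. ✓
3: no successors, so □(¬p → □□p) holds vacuously. ✓
— 3 worlds.
For ◇□(□¬p → □p):
1: successors {3}; □(□¬p → □p) there: 3:T. ✓
2: no successors, so ◇□(□¬p → □p) fails. ✗
3: no successors, so ◇□(□¬p → □p) fails. ✗
— 1 world.

3 and 1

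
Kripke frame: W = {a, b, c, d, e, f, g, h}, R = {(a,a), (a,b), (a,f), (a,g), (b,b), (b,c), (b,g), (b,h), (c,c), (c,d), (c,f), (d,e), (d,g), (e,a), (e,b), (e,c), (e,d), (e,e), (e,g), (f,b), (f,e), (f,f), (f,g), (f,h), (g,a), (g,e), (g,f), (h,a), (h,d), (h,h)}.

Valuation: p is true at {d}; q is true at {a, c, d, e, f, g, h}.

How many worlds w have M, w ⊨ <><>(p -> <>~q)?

a: successors {a, b, f, g}; <>(p -> <>~q) there: a:T, b:T, f:T, g:T. ✓
b: successors {b, c, g, h}; <>(p -> <>~q) there: b:T, c:T, g:T, h:T. ✓
c: successors {c, d, f}; <>(p -> <>~q) there: c:T, d:T, f:T. ✓
d: successors {e, g}; <>(p -> <>~q) there: e:T, g:T. ✓
e: successors {a, b, c, d, e, g}; <>(p -> <>~q) there: a:T, b:T, c:T, d:T, e:T, g:T. ✓
f: successors {b, e, f, g, h}; <>(p -> <>~q) there: b:T, e:T, f:T, g:T, h:T. ✓
g: successors {a, e, f}; <>(p -> <>~q) there: a:T, e:T, f:T. ✓
h: successors {a, d, h}; <>(p -> <>~q) there: a:T, d:T, h:T. ✓
Satisfying worlds: {a, b, c, d, e, f, g, h}.

8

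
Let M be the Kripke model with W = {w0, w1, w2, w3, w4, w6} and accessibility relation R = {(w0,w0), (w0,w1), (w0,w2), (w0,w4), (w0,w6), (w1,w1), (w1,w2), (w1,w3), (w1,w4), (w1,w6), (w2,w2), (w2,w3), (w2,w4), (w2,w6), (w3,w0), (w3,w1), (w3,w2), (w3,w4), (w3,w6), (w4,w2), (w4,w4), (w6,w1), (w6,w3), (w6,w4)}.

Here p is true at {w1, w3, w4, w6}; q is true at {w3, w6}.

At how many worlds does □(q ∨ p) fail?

w0: successors {w0, w1, w2, w4, w6}; q ∨ p there: w0:F, w1:T, w2:F, w4:T, w6:T. ✗
w1: successors {w1, w2, w3, w4, w6}; q ∨ p there: w1:T, w2:F, w3:T, w4:T, w6:T. ✗
w2: successors {w2, w3, w4, w6}; q ∨ p there: w2:F, w3:T, w4:T, w6:T. ✗
w3: successors {w0, w1, w2, w4, w6}; q ∨ p there: w0:F, w1:T, w2:F, w4:T, w6:T. ✗
w4: successors {w2, w4}; q ∨ p there: w2:F, w4:T. ✗
w6: successors {w1, w3, w4}; q ∨ p there: w1:T, w3:T, w4:T. ✓
Satisfying worlds: {w6}.
So □(q ∨ p) fails at the other 5 worlds.

5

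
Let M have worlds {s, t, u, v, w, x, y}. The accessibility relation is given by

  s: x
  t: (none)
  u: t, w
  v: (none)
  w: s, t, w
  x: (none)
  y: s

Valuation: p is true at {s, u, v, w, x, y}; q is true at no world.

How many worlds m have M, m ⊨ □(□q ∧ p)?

4

s: successors {x}; □q ∧ p there: x:T. ✓
t: no successors, so □(□q ∧ p) holds vacuously. ✓
u: successors {t, w}; □q ∧ p there: t:F, w:F. ✗
v: no successors, so □(□q ∧ p) holds vacuously. ✓
w: successors {s, t, w}; □q ∧ p there: s:F, t:F, w:F. ✗
x: no successors, so □(□q ∧ p) holds vacuously. ✓
y: successors {s}; □q ∧ p there: s:F. ✗
Satisfying worlds: {s, t, v, x}.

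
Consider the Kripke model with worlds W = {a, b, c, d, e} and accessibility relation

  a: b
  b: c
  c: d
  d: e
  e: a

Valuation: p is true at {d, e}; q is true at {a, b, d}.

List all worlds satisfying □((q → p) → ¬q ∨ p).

{a, b, c, d, e}

a: successors {b}; (q → p) → ¬q ∨ p there: b:T. ✓
b: successors {c}; (q → p) → ¬q ∨ p there: c:T. ✓
c: successors {d}; (q → p) → ¬q ∨ p there: d:T. ✓
d: successors {e}; (q → p) → ¬q ∨ p there: e:T. ✓
e: successors {a}; (q → p) → ¬q ∨ p there: a:T. ✓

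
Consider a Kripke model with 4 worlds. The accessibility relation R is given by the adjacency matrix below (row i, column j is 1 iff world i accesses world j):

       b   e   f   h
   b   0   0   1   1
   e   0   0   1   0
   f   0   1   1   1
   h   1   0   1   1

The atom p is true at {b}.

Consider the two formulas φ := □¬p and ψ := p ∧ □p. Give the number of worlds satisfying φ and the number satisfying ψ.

3 and 0

For □¬p:
b: successors {f, h}; ¬p there: f:T, h:T. ✓
e: successors {f}; ¬p there: f:T. ✓
f: successors {e, f, h}; ¬p there: e:T, f:T, h:T. ✓
h: successors {b, f, h}; ¬p there: b:F, f:T, h:T. ✗
— 3 worlds.
For p ∧ □p:
b: p is T, □p is F. ✗
e: p is F, □p is F. ✗
f: p is F, □p is F. ✗
h: p is F, □p is F. ✗
— 0 worlds.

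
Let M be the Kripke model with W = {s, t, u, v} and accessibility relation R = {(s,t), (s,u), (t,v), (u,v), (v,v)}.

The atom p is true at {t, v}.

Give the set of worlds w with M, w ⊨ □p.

{t, u, v}

s: successors {t, u}; p there: t:T, u:F. ✗
t: successors {v}; p there: v:T. ✓
u: successors {v}; p there: v:T. ✓
v: successors {v}; p there: v:T. ✓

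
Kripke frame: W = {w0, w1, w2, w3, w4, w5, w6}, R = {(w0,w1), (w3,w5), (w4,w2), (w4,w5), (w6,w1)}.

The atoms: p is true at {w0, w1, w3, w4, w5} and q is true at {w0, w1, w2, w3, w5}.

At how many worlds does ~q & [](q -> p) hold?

1

w0: ~q is F, [](q -> p) is T. ✗
w1: ~q is F, [](q -> p) is T. ✗
w2: ~q is F, [](q -> p) is T. ✗
w3: ~q is F, [](q -> p) is T. ✗
w4: ~q is T, [](q -> p) is F. ✗
w5: ~q is F, [](q -> p) is T. ✗
w6: ~q is T, [](q -> p) is T. ✓
Satisfying worlds: {w6}.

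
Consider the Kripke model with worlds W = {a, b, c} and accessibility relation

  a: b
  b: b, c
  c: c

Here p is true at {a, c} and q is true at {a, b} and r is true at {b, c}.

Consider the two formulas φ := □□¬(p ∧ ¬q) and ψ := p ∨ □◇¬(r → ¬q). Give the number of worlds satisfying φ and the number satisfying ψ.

0 and 2

For □□¬(p ∧ ¬q):
a: successors {b}; □¬(p ∧ ¬q) there: b:F. ✗
b: successors {b, c}; □¬(p ∧ ¬q) there: b:F, c:F. ✗
c: successors {c}; □¬(p ∧ ¬q) there: c:F. ✗
— 0 worlds.
For p ∨ □◇¬(r → ¬q):
a: p is T, □◇¬(r → ¬q) is T. ✓
b: p is F, □◇¬(r → ¬q) is F. ✗
c: p is T, □◇¬(r → ¬q) is F. ✓
— 2 worlds.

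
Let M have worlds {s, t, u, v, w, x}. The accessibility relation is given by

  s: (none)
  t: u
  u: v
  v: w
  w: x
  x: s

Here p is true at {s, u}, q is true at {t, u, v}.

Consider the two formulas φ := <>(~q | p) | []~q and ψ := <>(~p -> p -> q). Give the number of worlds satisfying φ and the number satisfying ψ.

5 and 5

For <>(~q | p) | []~q:
s: <>(~q | p) is F, []~q is T. ✓
t: <>(~q | p) is T, []~q is F. ✓
u: <>(~q | p) is F, []~q is F. ✗
v: <>(~q | p) is T, []~q is T. ✓
w: <>(~q | p) is T, []~q is T. ✓
x: <>(~q | p) is T, []~q is T. ✓
— 5 worlds.
For <>(~p -> p -> q):
s: no successors, so <>(~p -> p -> q) fails. ✗
t: successors {u}; ~p -> p -> q there: u:T. ✓
u: successors {v}; ~p -> p -> q there: v:T. ✓
v: successors {w}; ~p -> p -> q there: w:T. ✓
w: successors {x}; ~p -> p -> q there: x:T. ✓
x: successors {s}; ~p -> p -> q there: s:T. ✓
— 5 worlds.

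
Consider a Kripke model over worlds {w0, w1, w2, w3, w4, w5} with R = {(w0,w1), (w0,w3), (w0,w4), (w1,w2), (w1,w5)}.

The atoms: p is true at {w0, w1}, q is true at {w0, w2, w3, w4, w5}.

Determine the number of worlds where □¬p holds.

w0: successors {w1, w3, w4}; ¬p there: w1:F, w3:T, w4:T. ✗
w1: successors {w2, w5}; ¬p there: w2:T, w5:T. ✓
w2: no successors, so □¬p holds vacuously. ✓
w3: no successors, so □¬p holds vacuously. ✓
w4: no successors, so □¬p holds vacuously. ✓
w5: no successors, so □¬p holds vacuously. ✓
Satisfying worlds: {w1, w2, w3, w4, w5}.

5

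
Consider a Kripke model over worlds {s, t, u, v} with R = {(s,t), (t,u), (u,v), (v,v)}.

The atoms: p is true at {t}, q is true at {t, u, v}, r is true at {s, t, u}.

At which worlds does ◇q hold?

s: successors {t}; q there: t:T. ✓
t: successors {u}; q there: u:T. ✓
u: successors {v}; q there: v:T. ✓
v: successors {v}; q there: v:T. ✓

{s, t, u, v}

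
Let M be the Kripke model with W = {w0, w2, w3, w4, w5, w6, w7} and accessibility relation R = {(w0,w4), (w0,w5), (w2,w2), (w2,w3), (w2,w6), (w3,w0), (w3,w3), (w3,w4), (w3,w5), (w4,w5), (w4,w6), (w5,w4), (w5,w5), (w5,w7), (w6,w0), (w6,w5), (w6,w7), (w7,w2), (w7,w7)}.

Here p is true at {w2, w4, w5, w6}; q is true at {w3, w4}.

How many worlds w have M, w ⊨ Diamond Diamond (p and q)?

6

w0: successors {w4, w5}; Diamond (p and q) there: w4:F, w5:T. ✓
w2: successors {w2, w3, w6}; Diamond (p and q) there: w2:F, w3:T, w6:F. ✓
w3: successors {w0, w3, w4, w5}; Diamond (p and q) there: w0:T, w3:T, w4:F, w5:T. ✓
w4: successors {w5, w6}; Diamond (p and q) there: w5:T, w6:F. ✓
w5: successors {w4, w5, w7}; Diamond (p and q) there: w4:F, w5:T, w7:F. ✓
w6: successors {w0, w5, w7}; Diamond (p and q) there: w0:T, w5:T, w7:F. ✓
w7: successors {w2, w7}; Diamond (p and q) there: w2:F, w7:F. ✗
Satisfying worlds: {w0, w2, w3, w4, w5, w6}.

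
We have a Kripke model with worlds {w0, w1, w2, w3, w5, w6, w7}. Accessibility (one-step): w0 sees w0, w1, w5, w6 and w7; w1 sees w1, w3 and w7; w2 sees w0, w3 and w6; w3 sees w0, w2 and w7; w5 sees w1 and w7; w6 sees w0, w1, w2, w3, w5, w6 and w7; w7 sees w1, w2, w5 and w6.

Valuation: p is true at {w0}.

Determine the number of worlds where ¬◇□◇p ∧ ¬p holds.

3

w0: ¬◇□◇p is T, ¬p is F. ✗
w1: ¬◇□◇p is T, ¬p is T. ✓
w2: ¬◇□◇p is T, ¬p is T. ✓
w3: ¬◇□◇p is F, ¬p is T. ✗
w5: ¬◇□◇p is T, ¬p is T. ✓
w6: ¬◇□◇p is F, ¬p is T. ✗
w7: ¬◇□◇p is F, ¬p is T. ✗
Satisfying worlds: {w1, w2, w5}.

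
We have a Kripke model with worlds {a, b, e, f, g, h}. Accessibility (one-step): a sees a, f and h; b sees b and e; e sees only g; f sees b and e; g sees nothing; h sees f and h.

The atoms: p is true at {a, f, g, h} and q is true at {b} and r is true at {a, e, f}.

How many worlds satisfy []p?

4

a: successors {a, f, h}; p there: a:T, f:T, h:T. ✓
b: successors {b, e}; p there: b:F, e:F. ✗
e: successors {g}; p there: g:T. ✓
f: successors {b, e}; p there: b:F, e:F. ✗
g: no successors, so []p holds vacuously. ✓
h: successors {f, h}; p there: f:T, h:T. ✓
Satisfying worlds: {a, e, g, h}.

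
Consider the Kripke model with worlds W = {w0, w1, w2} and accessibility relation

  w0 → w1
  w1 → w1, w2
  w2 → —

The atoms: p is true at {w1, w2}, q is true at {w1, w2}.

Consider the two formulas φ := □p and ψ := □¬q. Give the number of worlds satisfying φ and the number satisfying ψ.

For □p:
w0: successors {w1}; p there: w1:T. ✓
w1: successors {w1, w2}; p there: w1:T, w2:T. ✓
w2: no successors, so □p holds vacuously. ✓
— 3 worlds.
For □¬q:
w0: successors {w1}; ¬q there: w1:F. ✗
w1: successors {w1, w2}; ¬q there: w1:F, w2:F. ✗
w2: no successors, so □¬q holds vacuously. ✓
— 1 world.

3 and 1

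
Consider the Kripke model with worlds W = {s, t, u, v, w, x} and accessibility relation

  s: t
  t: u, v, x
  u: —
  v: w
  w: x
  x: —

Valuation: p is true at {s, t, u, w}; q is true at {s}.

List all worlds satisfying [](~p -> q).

{s, u, v, x}

s: successors {t}; ~p -> q there: t:T. ✓
t: successors {u, v, x}; ~p -> q there: u:T, v:F, x:F. ✗
u: no successors, so [](~p -> q) holds vacuously. ✓
v: successors {w}; ~p -> q there: w:T. ✓
w: successors {x}; ~p -> q there: x:F. ✗
x: no successors, so [](~p -> q) holds vacuously. ✓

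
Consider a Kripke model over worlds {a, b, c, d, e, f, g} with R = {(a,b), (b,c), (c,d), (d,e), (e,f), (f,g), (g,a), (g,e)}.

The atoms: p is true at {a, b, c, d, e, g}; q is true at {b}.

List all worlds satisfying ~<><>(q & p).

{a, b, c, d, e, f}

a: <><>(q & p) is F. ✓
b: <><>(q & p) is F. ✓
c: <><>(q & p) is F. ✓
d: <><>(q & p) is F. ✓
e: <><>(q & p) is F. ✓
f: <><>(q & p) is F. ✓
g: <><>(q & p) is T. ✗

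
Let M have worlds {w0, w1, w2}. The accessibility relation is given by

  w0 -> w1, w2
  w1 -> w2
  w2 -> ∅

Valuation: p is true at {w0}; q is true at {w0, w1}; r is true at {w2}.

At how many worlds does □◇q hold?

1

w0: successors {w1, w2}; ◇q there: w1:F, w2:F. ✗
w1: successors {w2}; ◇q there: w2:F. ✗
w2: no successors, so □◇q holds vacuously. ✓
Satisfying worlds: {w2}.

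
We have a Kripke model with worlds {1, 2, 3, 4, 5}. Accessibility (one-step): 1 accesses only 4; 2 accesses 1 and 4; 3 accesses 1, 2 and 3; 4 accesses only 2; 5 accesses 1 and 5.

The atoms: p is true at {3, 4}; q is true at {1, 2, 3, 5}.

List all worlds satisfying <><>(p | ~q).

{2, 3, 4, 5}

1: successors {4}; <>(p | ~q) there: 4:F. ✗
2: successors {1, 4}; <>(p | ~q) there: 1:T, 4:F. ✓
3: successors {1, 2, 3}; <>(p | ~q) there: 1:T, 2:T, 3:T. ✓
4: successors {2}; <>(p | ~q) there: 2:T. ✓
5: successors {1, 5}; <>(p | ~q) there: 1:T, 5:F. ✓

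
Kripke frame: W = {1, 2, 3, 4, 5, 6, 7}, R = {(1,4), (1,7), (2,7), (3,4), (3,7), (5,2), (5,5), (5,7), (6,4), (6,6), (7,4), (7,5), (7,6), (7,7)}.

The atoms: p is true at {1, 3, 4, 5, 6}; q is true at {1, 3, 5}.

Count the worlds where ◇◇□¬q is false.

1: successors {4, 7}; ◇□¬q there: 4:F, 7:T. ✓
2: successors {7}; ◇□¬q there: 7:T. ✓
3: successors {4, 7}; ◇□¬q there: 4:F, 7:T. ✓
4: no successors, so ◇◇□¬q fails. ✗
5: successors {2, 5, 7}; ◇□¬q there: 2:F, 5:T, 7:T. ✓
6: successors {4, 6}; ◇□¬q there: 4:F, 6:T. ✓
7: successors {4, 5, 6, 7}; ◇□¬q there: 4:F, 5:T, 6:T, 7:T. ✓
Satisfying worlds: {1, 2, 3, 5, 6, 7}.
So ◇◇□¬q fails at the other 1 world.

1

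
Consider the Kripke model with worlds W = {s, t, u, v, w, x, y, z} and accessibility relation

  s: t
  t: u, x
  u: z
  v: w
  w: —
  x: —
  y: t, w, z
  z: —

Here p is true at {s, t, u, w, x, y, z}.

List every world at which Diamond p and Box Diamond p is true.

{s}

s: Diamond p is T, Box Diamond p is T. ✓
t: Diamond p is T, Box Diamond p is F. ✗
u: Diamond p is T, Box Diamond p is F. ✗
v: Diamond p is T, Box Diamond p is F. ✗
w: Diamond p is F, Box Diamond p is T. ✗
x: Diamond p is F, Box Diamond p is T. ✗
y: Diamond p is T, Box Diamond p is F. ✗
z: Diamond p is F, Box Diamond p is T. ✗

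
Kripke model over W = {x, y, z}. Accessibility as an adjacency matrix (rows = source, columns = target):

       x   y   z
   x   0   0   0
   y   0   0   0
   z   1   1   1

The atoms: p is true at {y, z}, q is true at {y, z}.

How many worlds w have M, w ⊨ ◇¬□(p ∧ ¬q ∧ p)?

x: no successors, so ◇¬□(p ∧ ¬q ∧ p) fails. ✗
y: no successors, so ◇¬□(p ∧ ¬q ∧ p) fails. ✗
z: successors {x, y, z}; ¬□(p ∧ ¬q ∧ p) there: x:F, y:F, z:T. ✓
Satisfying worlds: {z}.

1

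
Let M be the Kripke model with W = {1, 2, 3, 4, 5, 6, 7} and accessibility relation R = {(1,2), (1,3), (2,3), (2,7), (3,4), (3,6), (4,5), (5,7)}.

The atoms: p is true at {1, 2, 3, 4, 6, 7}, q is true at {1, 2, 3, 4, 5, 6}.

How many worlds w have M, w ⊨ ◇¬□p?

1

1: successors {2, 3}; ¬□p there: 2:F, 3:F. ✗
2: successors {3, 7}; ¬□p there: 3:F, 7:F. ✗
3: successors {4, 6}; ¬□p there: 4:T, 6:F. ✓
4: successors {5}; ¬□p there: 5:F. ✗
5: successors {7}; ¬□p there: 7:F. ✗
6: no successors, so ◇¬□p fails. ✗
7: no successors, so ◇¬□p fails. ✗
Satisfying worlds: {3}.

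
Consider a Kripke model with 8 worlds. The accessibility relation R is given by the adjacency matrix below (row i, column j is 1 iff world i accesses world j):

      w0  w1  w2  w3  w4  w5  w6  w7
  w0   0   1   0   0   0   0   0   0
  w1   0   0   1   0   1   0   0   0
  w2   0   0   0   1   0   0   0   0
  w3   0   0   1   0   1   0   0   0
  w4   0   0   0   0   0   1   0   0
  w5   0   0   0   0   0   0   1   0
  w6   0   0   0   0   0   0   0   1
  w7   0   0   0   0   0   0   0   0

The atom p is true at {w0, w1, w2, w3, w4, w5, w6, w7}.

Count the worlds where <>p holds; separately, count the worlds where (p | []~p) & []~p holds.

7 and 1

For <>p:
w0: successors {w1}; p there: w1:T. ✓
w1: successors {w2, w4}; p there: w2:T, w4:T. ✓
w2: successors {w3}; p there: w3:T. ✓
w3: successors {w2, w4}; p there: w2:T, w4:T. ✓
w4: successors {w5}; p there: w5:T. ✓
w5: successors {w6}; p there: w6:T. ✓
w6: successors {w7}; p there: w7:T. ✓
w7: no successors, so <>p fails. ✗
— 7 worlds.
For (p | []~p) & []~p:
w0: p | []~p is T, []~p is F. ✗
w1: p | []~p is T, []~p is F. ✗
w2: p | []~p is T, []~p is F. ✗
w3: p | []~p is T, []~p is F. ✗
w4: p | []~p is T, []~p is F. ✗
w5: p | []~p is T, []~p is F. ✗
w6: p | []~p is T, []~p is F. ✗
w7: p | []~p is T, []~p is T. ✓
— 1 world.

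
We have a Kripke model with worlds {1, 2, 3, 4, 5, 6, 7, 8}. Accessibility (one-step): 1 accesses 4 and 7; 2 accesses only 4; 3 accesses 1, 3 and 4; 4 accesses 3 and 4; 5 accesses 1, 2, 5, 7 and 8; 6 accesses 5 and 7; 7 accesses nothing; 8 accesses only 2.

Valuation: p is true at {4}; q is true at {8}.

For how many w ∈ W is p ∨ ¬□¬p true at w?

4

1: p is F, ¬□¬p is T. ✓
2: p is F, ¬□¬p is T. ✓
3: p is F, ¬□¬p is T. ✓
4: p is T, ¬□¬p is T. ✓
5: p is F, ¬□¬p is F. ✗
6: p is F, ¬□¬p is F. ✗
7: p is F, ¬□¬p is F. ✗
8: p is F, ¬□¬p is F. ✗
Satisfying worlds: {1, 2, 3, 4}.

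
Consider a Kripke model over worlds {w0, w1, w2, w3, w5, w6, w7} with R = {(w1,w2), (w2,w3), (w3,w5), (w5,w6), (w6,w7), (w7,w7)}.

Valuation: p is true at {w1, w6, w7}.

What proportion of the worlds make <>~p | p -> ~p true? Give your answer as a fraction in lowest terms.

4/7

w0: <>~p | p is F, ~p is T. ✓
w1: <>~p | p is T, ~p is F. ✗
w2: <>~p | p is T, ~p is T. ✓
w3: <>~p | p is T, ~p is T. ✓
w5: <>~p | p is F, ~p is T. ✓
w6: <>~p | p is T, ~p is F. ✗
w7: <>~p | p is T, ~p is F. ✗
That's 4 of 7 worlds, so 4/7.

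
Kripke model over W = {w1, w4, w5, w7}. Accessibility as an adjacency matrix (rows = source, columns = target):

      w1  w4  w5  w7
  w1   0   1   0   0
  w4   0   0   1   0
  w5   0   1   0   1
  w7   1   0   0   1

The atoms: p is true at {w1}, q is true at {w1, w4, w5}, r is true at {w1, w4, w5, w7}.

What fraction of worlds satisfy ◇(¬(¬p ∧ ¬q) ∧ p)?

1/4

w1: successors {w4}; ¬(¬p ∧ ¬q) ∧ p there: w4:F. ✗
w4: successors {w5}; ¬(¬p ∧ ¬q) ∧ p there: w5:F. ✗
w5: successors {w4, w7}; ¬(¬p ∧ ¬q) ∧ p there: w4:F, w7:F. ✗
w7: successors {w1, w7}; ¬(¬p ∧ ¬q) ∧ p there: w1:T, w7:F. ✓
That's 1 of 4 worlds, so 1/4.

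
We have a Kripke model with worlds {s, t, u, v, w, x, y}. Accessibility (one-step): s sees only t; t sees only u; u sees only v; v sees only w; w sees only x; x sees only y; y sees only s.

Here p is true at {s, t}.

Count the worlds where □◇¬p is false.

s: successors {t}; ◇¬p there: t:T. ✓
t: successors {u}; ◇¬p there: u:T. ✓
u: successors {v}; ◇¬p there: v:T. ✓
v: successors {w}; ◇¬p there: w:T. ✓
w: successors {x}; ◇¬p there: x:T. ✓
x: successors {y}; ◇¬p there: y:F. ✗
y: successors {s}; ◇¬p there: s:F. ✗
Satisfying worlds: {s, t, u, v, w}.
So □◇¬p fails at the other 2 worlds.

2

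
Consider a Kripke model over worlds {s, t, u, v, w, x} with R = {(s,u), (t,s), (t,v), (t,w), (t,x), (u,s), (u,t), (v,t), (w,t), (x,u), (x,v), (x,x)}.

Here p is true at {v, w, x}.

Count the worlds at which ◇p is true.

s: successors {u}; p there: u:F. ✗
t: successors {s, v, w, x}; p there: s:F, v:T, w:T, x:T. ✓
u: successors {s, t}; p there: s:F, t:F. ✗
v: successors {t}; p there: t:F. ✗
w: successors {t}; p there: t:F. ✗
x: successors {u, v, x}; p there: u:F, v:T, x:T. ✓
Satisfying worlds: {t, x}.

2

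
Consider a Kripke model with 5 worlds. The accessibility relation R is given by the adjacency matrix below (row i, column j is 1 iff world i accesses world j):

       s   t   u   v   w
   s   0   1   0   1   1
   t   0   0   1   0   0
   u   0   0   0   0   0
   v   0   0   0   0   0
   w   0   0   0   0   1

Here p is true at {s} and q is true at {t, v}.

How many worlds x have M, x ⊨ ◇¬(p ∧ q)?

3

s: successors {t, v, w}; ¬(p ∧ q) there: t:T, v:T, w:T. ✓
t: successors {u}; ¬(p ∧ q) there: u:T. ✓
u: no successors, so ◇¬(p ∧ q) fails. ✗
v: no successors, so ◇¬(p ∧ q) fails. ✗
w: successors {w}; ¬(p ∧ q) there: w:T. ✓
Satisfying worlds: {s, t, w}.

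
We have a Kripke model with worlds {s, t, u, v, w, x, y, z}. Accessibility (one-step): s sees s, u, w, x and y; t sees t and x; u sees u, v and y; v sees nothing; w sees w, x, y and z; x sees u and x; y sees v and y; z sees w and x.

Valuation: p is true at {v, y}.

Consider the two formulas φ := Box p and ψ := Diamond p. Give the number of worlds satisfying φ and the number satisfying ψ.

2 and 4

For Box p:
s: successors {s, u, w, x, y}; p there: s:F, u:F, w:F, x:F, y:T. ✗
t: successors {t, x}; p there: t:F, x:F. ✗
u: successors {u, v, y}; p there: u:F, v:T, y:T. ✗
v: no successors, so Box p holds vacuously. ✓
w: successors {w, x, y, z}; p there: w:F, x:F, y:T, z:F. ✗
x: successors {u, x}; p there: u:F, x:F. ✗
y: successors {v, y}; p there: v:T, y:T. ✓
z: successors {w, x}; p there: w:F, x:F. ✗
— 2 worlds.
For Diamond p:
s: successors {s, u, w, x, y}; p there: s:F, u:F, w:F, x:F, y:T. ✓
t: successors {t, x}; p there: t:F, x:F. ✗
u: successors {u, v, y}; p there: u:F, v:T, y:T. ✓
v: no successors, so Diamond p fails. ✗
w: successors {w, x, y, z}; p there: w:F, x:F, y:T, z:F. ✓
x: successors {u, x}; p there: u:F, x:F. ✗
y: successors {v, y}; p there: v:T, y:T. ✓
z: successors {w, x}; p there: w:F, x:F. ✗
— 4 worlds.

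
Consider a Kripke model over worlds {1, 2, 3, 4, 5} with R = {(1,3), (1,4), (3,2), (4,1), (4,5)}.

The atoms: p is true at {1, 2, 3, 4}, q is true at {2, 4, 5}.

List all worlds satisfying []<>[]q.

1: successors {3, 4}; <>[]q there: 3:T, 4:T. ✓
2: no successors, so []<>[]q holds vacuously. ✓
3: successors {2}; <>[]q there: 2:F. ✗
4: successors {1, 5}; <>[]q there: 1:T, 5:F. ✗
5: no successors, so []<>[]q holds vacuously. ✓

{1, 2, 5}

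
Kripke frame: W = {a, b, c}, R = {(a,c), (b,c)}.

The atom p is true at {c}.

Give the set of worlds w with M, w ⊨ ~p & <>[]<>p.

{a, b}

a: ~p is T, <>[]<>p is T. ✓
b: ~p is T, <>[]<>p is T. ✓
c: ~p is F, <>[]<>p is F. ✗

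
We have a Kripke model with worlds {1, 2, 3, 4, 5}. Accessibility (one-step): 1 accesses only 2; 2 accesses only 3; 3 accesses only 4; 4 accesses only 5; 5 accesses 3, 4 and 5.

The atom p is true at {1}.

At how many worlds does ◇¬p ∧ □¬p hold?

5

1: ◇¬p is T, □¬p is T. ✓
2: ◇¬p is T, □¬p is T. ✓
3: ◇¬p is T, □¬p is T. ✓
4: ◇¬p is T, □¬p is T. ✓
5: ◇¬p is T, □¬p is T. ✓
Satisfying worlds: {1, 2, 3, 4, 5}.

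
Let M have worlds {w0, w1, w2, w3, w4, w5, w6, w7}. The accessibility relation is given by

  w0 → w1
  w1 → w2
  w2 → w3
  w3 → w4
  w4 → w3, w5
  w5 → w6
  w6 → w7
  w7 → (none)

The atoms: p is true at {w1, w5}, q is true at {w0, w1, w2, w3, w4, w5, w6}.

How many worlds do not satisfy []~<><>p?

w0: successors {w1}; ~<><>p there: w1:T. ✓
w1: successors {w2}; ~<><>p there: w2:T. ✓
w2: successors {w3}; ~<><>p there: w3:F. ✗
w3: successors {w4}; ~<><>p there: w4:T. ✓
w4: successors {w3, w5}; ~<><>p there: w3:F, w5:T. ✗
w5: successors {w6}; ~<><>p there: w6:T. ✓
w6: successors {w7}; ~<><>p there: w7:T. ✓
w7: no successors, so []~<><>p holds vacuously. ✓
Satisfying worlds: {w0, w1, w3, w5, w6, w7}.
So []~<><>p fails at the other 2 worlds.

2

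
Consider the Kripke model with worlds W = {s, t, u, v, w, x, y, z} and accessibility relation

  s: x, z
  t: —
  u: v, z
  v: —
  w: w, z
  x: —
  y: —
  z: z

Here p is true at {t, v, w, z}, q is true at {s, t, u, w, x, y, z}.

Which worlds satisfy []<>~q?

s: successors {x, z}; <>~q there: x:F, z:F. ✗
t: no successors, so []<>~q holds vacuously. ✓
u: successors {v, z}; <>~q there: v:F, z:F. ✗
v: no successors, so []<>~q holds vacuously. ✓
w: successors {w, z}; <>~q there: w:F, z:F. ✗
x: no successors, so []<>~q holds vacuously. ✓
y: no successors, so []<>~q holds vacuously. ✓
z: successors {z}; <>~q there: z:F. ✗

{t, v, x, y}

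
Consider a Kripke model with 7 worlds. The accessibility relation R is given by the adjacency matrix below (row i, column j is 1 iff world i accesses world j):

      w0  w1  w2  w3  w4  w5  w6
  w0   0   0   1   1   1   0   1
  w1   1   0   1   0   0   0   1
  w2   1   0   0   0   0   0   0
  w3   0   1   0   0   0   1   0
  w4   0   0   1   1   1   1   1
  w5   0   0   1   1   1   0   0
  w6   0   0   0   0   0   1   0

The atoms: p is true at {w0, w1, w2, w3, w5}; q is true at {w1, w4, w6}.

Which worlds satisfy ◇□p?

{w0, w1, w4, w5}

w0: successors {w2, w3, w4, w6}; □p there: w2:T, w3:T, w4:F, w6:T. ✓
w1: successors {w0, w2, w6}; □p there: w0:F, w2:T, w6:T. ✓
w2: successors {w0}; □p there: w0:F. ✗
w3: successors {w1, w5}; □p there: w1:F, w5:F. ✗
w4: successors {w2, w3, w4, w5, w6}; □p there: w2:T, w3:T, w4:F, w5:F, w6:T. ✓
w5: successors {w2, w3, w4}; □p there: w2:T, w3:T, w4:F. ✓
w6: successors {w5}; □p there: w5:F. ✗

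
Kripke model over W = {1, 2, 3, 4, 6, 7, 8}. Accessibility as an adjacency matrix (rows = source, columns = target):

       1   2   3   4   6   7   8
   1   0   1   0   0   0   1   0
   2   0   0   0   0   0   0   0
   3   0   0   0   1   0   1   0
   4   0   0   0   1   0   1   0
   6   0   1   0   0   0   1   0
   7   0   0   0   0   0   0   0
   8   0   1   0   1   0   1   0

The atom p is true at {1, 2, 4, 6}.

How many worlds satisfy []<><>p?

1: successors {2, 7}; <><>p there: 2:F, 7:F. ✗
2: no successors, so []<><>p holds vacuously. ✓
3: successors {4, 7}; <><>p there: 4:T, 7:F. ✗
4: successors {4, 7}; <><>p there: 4:T, 7:F. ✗
6: successors {2, 7}; <><>p there: 2:F, 7:F. ✗
7: no successors, so []<><>p holds vacuously. ✓
8: successors {2, 4, 7}; <><>p there: 2:F, 4:T, 7:F. ✗
Satisfying worlds: {2, 7}.

2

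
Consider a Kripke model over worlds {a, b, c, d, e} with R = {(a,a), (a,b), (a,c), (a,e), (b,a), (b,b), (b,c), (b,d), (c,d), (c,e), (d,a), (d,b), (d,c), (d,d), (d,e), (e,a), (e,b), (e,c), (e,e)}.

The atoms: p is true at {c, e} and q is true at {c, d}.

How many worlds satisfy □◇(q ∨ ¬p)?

a: successors {a, b, c, e}; ◇(q ∨ ¬p) there: a:T, b:T, c:T, e:T. ✓
b: successors {a, b, c, d}; ◇(q ∨ ¬p) there: a:T, b:T, c:T, d:T. ✓
c: successors {d, e}; ◇(q ∨ ¬p) there: d:T, e:T. ✓
d: successors {a, b, c, d, e}; ◇(q ∨ ¬p) there: a:T, b:T, c:T, d:T, e:T. ✓
e: successors {a, b, c, e}; ◇(q ∨ ¬p) there: a:T, b:T, c:T, e:T. ✓
Satisfying worlds: {a, b, c, d, e}.

5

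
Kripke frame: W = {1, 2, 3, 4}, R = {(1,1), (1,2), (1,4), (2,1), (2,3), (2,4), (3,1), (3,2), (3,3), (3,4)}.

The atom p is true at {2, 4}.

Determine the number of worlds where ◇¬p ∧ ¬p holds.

2

1: ◇¬p is T, ¬p is T. ✓
2: ◇¬p is T, ¬p is F. ✗
3: ◇¬p is T, ¬p is T. ✓
4: ◇¬p is F, ¬p is F. ✗
Satisfying worlds: {1, 3}.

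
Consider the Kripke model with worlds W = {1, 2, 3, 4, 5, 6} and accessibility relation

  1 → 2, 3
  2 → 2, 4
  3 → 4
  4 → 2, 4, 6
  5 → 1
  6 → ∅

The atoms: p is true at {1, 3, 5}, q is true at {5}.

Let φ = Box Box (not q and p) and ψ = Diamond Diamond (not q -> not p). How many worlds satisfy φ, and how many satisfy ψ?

1 and 5

For Box Box (not q and p):
1: successors {2, 3}; Box (not q and p) there: 2:F, 3:F. ✗
2: successors {2, 4}; Box (not q and p) there: 2:F, 4:F. ✗
3: successors {4}; Box (not q and p) there: 4:F. ✗
4: successors {2, 4, 6}; Box (not q and p) there: 2:F, 4:F, 6:T. ✗
5: successors {1}; Box (not q and p) there: 1:F. ✗
6: no successors, so Box Box (not q and p) holds vacuously. ✓
— 1 world.
For Diamond Diamond (not q -> not p):
1: successors {2, 3}; Diamond (not q -> not p) there: 2:T, 3:T. ✓
2: successors {2, 4}; Diamond (not q -> not p) there: 2:T, 4:T. ✓
3: successors {4}; Diamond (not q -> not p) there: 4:T. ✓
4: successors {2, 4, 6}; Diamond (not q -> not p) there: 2:T, 4:T, 6:F. ✓
5: successors {1}; Diamond (not q -> not p) there: 1:T. ✓
6: no successors, so Diamond Diamond (not q -> not p) fails. ✗
— 5 worlds.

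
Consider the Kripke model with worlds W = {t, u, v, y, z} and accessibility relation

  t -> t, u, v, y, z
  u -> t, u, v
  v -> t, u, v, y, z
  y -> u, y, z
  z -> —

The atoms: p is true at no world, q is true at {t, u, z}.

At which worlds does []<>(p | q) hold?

t: successors {t, u, v, y, z}; <>(p | q) there: t:T, u:T, v:T, y:T, z:F. ✗
u: successors {t, u, v}; <>(p | q) there: t:T, u:T, v:T. ✓
v: successors {t, u, v, y, z}; <>(p | q) there: t:T, u:T, v:T, y:T, z:F. ✗
y: successors {u, y, z}; <>(p | q) there: u:T, y:T, z:F. ✗
z: no successors, so []<>(p | q) holds vacuously. ✓

{u, z}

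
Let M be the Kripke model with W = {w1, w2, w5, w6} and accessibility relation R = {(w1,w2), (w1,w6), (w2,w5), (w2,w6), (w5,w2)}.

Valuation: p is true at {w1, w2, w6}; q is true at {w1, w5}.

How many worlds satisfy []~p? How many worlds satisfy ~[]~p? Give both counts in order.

For []~p:
w1: successors {w2, w6}; ~p there: w2:F, w6:F. ✗
w2: successors {w5, w6}; ~p there: w5:T, w6:F. ✗
w5: successors {w2}; ~p there: w2:F. ✗
w6: no successors, so []~p holds vacuously. ✓
— 1 world.
For ~[]~p:
w1: []~p is F. ✓
w2: []~p is F. ✓
w5: []~p is F. ✓
w6: []~p is T. ✗
— 3 worlds.

1 and 3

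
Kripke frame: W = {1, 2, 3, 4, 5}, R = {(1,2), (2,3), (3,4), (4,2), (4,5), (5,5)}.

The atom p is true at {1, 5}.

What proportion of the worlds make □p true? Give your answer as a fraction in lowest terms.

1/5

1: successors {2}; p there: 2:F. ✗
2: successors {3}; p there: 3:F. ✗
3: successors {4}; p there: 4:F. ✗
4: successors {2, 5}; p there: 2:F, 5:T. ✗
5: successors {5}; p there: 5:T. ✓
That's 1 of 5 worlds, so 1/5.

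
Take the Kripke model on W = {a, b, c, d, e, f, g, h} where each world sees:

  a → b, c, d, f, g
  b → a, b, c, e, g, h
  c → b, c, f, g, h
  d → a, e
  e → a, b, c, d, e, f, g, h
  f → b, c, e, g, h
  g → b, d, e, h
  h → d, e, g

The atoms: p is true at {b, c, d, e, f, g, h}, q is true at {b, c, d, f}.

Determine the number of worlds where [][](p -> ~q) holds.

a: successors {b, c, d, f, g}; [](p -> ~q) there: b:F, c:F, d:T, f:F, g:F. ✗
b: successors {a, b, c, e, g, h}; [](p -> ~q) there: a:F, b:F, c:F, e:F, g:F, h:F. ✗
c: successors {b, c, f, g, h}; [](p -> ~q) there: b:F, c:F, f:F, g:F, h:F. ✗
d: successors {a, e}; [](p -> ~q) there: a:F, e:F. ✗
e: successors {a, b, c, d, e, f, g, h}; [](p -> ~q) there: a:F, b:F, c:F, d:T, e:F, f:F, g:F, h:F. ✗
f: successors {b, c, e, g, h}; [](p -> ~q) there: b:F, c:F, e:F, g:F, h:F. ✗
g: successors {b, d, e, h}; [](p -> ~q) there: b:F, d:T, e:F, h:F. ✗
h: successors {d, e, g}; [](p -> ~q) there: d:T, e:F, g:F. ✗
Satisfying worlds: ∅.

0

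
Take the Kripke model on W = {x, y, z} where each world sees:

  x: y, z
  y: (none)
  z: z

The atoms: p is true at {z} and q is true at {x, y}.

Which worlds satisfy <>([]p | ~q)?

x: successors {y, z}; []p | ~q there: y:T, z:T. ✓
y: no successors, so <>([]p | ~q) fails. ✗
z: successors {z}; []p | ~q there: z:T. ✓

{x, z}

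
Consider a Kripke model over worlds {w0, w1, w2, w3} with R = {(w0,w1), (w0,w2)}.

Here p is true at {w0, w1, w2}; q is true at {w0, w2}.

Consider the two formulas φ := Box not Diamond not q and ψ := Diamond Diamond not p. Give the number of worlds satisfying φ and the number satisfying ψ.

4 and 0

For Box not Diamond not q:
w0: successors {w1, w2}; not Diamond not q there: w1:T, w2:T. ✓
w1: no successors, so Box not Diamond not q holds vacuously. ✓
w2: no successors, so Box not Diamond not q holds vacuously. ✓
w3: no successors, so Box not Diamond not q holds vacuously. ✓
— 4 worlds.
For Diamond Diamond not p:
w0: successors {w1, w2}; Diamond not p there: w1:F, w2:F. ✗
w1: no successors, so Diamond Diamond not p fails. ✗
w2: no successors, so Diamond Diamond not p fails. ✗
w3: no successors, so Diamond Diamond not p fails. ✗
— 0 worlds.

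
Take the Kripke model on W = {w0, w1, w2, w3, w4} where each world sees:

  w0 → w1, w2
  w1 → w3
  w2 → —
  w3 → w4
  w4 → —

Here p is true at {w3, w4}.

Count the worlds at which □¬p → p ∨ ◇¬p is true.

4

w0: □¬p is T, p ∨ ◇¬p is T. ✓
w1: □¬p is F, p ∨ ◇¬p is F. ✓
w2: □¬p is T, p ∨ ◇¬p is F. ✗
w3: □¬p is F, p ∨ ◇¬p is T. ✓
w4: □¬p is T, p ∨ ◇¬p is T. ✓
Satisfying worlds: {w0, w1, w3, w4}.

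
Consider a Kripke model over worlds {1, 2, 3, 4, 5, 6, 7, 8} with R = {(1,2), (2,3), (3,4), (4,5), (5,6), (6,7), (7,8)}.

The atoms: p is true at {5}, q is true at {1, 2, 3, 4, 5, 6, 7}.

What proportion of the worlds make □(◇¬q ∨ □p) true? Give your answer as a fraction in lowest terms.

1: successors {2}; ◇¬q ∨ □p there: 2:F. ✗
2: successors {3}; ◇¬q ∨ □p there: 3:F. ✗
3: successors {4}; ◇¬q ∨ □p there: 4:T. ✓
4: successors {5}; ◇¬q ∨ □p there: 5:F. ✗
5: successors {6}; ◇¬q ∨ □p there: 6:F. ✗
6: successors {7}; ◇¬q ∨ □p there: 7:T. ✓
7: successors {8}; ◇¬q ∨ □p there: 8:T. ✓
8: no successors, so □(◇¬q ∨ □p) holds vacuously. ✓
That's 4 of 8 worlds, so 4/8 = 1/2.

1/2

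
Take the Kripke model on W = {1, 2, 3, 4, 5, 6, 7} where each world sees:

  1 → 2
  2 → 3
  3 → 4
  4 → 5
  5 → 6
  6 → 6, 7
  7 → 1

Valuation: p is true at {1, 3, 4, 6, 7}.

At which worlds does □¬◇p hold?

{3, 7}

1: successors {2}; ¬◇p there: 2:F. ✗
2: successors {3}; ¬◇p there: 3:F. ✗
3: successors {4}; ¬◇p there: 4:T. ✓
4: successors {5}; ¬◇p there: 5:F. ✗
5: successors {6}; ¬◇p there: 6:F. ✗
6: successors {6, 7}; ¬◇p there: 6:F, 7:F. ✗
7: successors {1}; ¬◇p there: 1:T. ✓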